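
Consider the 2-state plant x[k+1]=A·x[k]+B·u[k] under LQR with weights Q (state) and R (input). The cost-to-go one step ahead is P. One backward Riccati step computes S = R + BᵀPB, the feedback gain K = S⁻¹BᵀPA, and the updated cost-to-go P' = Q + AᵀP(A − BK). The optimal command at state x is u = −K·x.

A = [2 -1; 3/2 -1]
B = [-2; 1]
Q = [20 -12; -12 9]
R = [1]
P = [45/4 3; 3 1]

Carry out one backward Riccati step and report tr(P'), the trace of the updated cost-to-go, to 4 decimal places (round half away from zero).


BᵀP = [-19.5000 -5.0000]
S = R + BᵀPB = [1] + [34.0000] = [35.0000]
BᵀPA = [-46.5000 24.5000]
K = S⁻¹·BᵀPA = [-1.3286 0.7000]
A−BK = [-0.6571 0.4000; 2.8286 -1.7000]
AᵀP(A−BK) = [3.4714 -1.9500; -1.9500 1.1000]
P' = Q + AᵀP(A−BK) = [23.4714 -13.9500; -13.9500 10.1000]
tr(P') = 33.5714

33.5714


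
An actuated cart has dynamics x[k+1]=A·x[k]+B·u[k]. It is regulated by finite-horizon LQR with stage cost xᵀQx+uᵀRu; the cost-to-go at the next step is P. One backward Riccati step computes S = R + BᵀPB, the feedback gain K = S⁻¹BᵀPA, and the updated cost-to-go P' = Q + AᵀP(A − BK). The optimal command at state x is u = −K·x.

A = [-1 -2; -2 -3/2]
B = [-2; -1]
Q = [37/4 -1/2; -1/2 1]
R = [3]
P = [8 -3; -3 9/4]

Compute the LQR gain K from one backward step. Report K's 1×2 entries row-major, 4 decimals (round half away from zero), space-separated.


0.2178 0.8069

BᵀP = [-13.0000 3.7500]
S = R + BᵀPB = [3] + [22.2500] = [25.2500]
BᵀPA = [5.5000 20.3750]
K = S⁻¹·BᵀPA = [0.2178 0.8069]
A−BK = [-0.5644 -0.3861; -1.7822 -0.6931]
AᵀP(A−BK) = [3.8020 1.8119; 1.8119 2.6213]
P' = Q + AᵀP(A−BK) = [13.0520 1.3119; 1.3119 3.6213]
tr(P') = 16.6733


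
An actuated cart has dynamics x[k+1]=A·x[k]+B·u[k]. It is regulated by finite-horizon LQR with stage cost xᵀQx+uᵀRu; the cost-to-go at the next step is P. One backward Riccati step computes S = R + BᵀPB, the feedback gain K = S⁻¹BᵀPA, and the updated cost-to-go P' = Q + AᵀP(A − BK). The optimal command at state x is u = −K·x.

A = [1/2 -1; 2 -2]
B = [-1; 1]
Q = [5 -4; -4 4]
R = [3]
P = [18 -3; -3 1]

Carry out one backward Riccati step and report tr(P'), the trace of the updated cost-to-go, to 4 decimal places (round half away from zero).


BᵀP = [-21.0000 4.0000]
S = R + BᵀPB = [3] + [25.0000] = [28.0000]
BᵀPA = [-2.5000 13.0000]
K = S⁻¹·BᵀPA = [-0.0893 0.4643]
A−BK = [0.4107 -0.5357; 2.0893 -2.4643]
AᵀP(A−BK) = [2.2768 -2.8393; -2.8393 3.9643]
P' = Q + AᵀP(A−BK) = [7.2768 -6.8393; -6.8393 7.9643]
tr(P') = 15.2411

15.2411


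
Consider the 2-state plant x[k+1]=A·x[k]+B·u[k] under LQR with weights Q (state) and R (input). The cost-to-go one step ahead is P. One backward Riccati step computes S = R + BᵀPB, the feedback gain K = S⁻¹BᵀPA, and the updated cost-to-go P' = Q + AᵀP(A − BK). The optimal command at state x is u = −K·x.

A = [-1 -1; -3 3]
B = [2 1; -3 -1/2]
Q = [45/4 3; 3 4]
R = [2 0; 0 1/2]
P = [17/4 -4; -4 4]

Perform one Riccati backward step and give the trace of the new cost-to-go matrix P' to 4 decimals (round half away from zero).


BᵀP = [20.5000 -20.0000; 6.2500 -6.0000]
S = R + BᵀPB = [2 0; 0 1/2] + [101.0000 30.5000; 30.5000 9.2500] = [103.0000 30.5000; 30.5000 9.7500]
BᵀPA = [39.5000 -80.5000; 11.7500 -24.2500]
K = S⁻¹·BᵀPA = [0.3615 -0.6115; 0.0743 -0.5743]
A−BK = [-1.7973 0.7973; -1.8784 0.8784]
AᵀP(A−BK) = [1.0980 -0.8480; -0.8480 1.0980]
P' = Q + AᵀP(A−BK) = [12.3480 2.1520; 2.1520 5.0980]
tr(P') = 17.4459

17.4459


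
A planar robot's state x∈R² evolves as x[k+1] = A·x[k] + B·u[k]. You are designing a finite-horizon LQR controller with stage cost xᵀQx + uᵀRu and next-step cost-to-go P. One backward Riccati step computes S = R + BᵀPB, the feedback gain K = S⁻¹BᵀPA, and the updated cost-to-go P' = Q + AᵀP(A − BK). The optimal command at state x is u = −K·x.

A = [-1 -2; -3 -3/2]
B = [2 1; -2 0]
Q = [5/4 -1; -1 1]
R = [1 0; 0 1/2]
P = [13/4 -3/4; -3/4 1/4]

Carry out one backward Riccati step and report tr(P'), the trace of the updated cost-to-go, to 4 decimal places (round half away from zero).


3.7394

BᵀP = [8.0000 -2.0000; 3.2500 -0.7500]
S = R + BᵀPB = [1 0; 0 1/2] + [20.0000 8.0000; 8.0000 3.2500] = [21.0000 8.0000; 8.0000 3.7500]
BᵀPA = [-2.0000 -13.0000; -1.0000 -5.3750]
K = S⁻¹·BᵀPA = [0.0339 -0.3898; -0.3390 -0.6017]
A−BK = [-0.7288 -0.6186; -2.9322 -2.2797]
AᵀP(A−BK) = [0.7288 0.6186; 0.6186 0.7606]
P' = Q + AᵀP(A−BK) = [1.9788 -0.3814; -0.3814 1.7606]
tr(P') = 3.7394


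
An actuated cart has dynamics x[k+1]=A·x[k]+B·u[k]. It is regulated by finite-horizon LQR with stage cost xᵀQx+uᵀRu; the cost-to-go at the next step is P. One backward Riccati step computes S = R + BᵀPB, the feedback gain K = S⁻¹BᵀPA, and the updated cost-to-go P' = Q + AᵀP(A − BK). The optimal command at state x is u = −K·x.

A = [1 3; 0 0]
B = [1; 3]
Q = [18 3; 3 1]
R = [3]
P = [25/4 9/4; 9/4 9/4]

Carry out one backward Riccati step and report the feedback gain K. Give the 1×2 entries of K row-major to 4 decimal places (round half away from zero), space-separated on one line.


0.3023 0.9070

BᵀP = [13.0000 9.0000]
S = R + BᵀPB = [3] + [40.0000] = [43.0000]
BᵀPA = [13.0000 39.0000]
K = S⁻¹·BᵀPA = [0.3023 0.9070]
A−BK = [0.6977 2.0930; -0.9070 -2.7209]
AᵀP(A−BK) = [2.3198 6.9593; 6.9593 20.8779]
P' = Q + AᵀP(A−BK) = [20.3198 9.9593; 9.9593 21.8779]
tr(P') = 42.1977


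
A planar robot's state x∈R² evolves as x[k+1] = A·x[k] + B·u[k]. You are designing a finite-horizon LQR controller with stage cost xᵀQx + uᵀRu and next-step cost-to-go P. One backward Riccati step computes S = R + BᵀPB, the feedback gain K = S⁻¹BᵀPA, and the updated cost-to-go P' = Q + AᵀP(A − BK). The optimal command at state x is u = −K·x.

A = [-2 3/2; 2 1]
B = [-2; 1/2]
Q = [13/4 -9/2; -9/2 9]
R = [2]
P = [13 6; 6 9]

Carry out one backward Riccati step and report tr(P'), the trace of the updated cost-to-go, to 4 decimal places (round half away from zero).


BᵀP = [-23.0000 -7.5000]
S = R + BᵀPB = [2] + [42.2500] = [44.2500]
BᵀPA = [31.0000 -42.0000]
K = S⁻¹·BᵀPA = [0.7006 -0.9492]
A−BK = [-0.5989 -0.3983; 1.6497 1.4746]
AᵀP(A−BK) = [18.2825 14.4237; 14.4237 16.3856]
P' = Q + AᵀP(A−BK) = [21.5325 9.9237; 9.9237 25.3856]
tr(P') = 46.9181

46.9181


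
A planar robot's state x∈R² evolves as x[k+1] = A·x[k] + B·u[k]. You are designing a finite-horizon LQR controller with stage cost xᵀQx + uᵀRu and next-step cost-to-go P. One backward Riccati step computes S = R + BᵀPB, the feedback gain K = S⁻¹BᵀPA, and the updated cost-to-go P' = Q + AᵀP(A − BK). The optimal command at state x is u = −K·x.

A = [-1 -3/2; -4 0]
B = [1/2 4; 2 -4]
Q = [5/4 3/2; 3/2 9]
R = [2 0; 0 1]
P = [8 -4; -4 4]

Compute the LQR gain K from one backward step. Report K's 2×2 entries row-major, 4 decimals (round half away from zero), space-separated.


BᵀP = [-4.0000 6.0000; 48.0000 -32.0000]
S = R + BᵀPB = [2 0; 0 1] + [10.0000 -40.0000; -40.0000 320.0000] = [12.0000 -40.0000; -40.0000 321.0000]
BᵀPA = [-20.0000 6.0000; 80.0000 -72.0000]
K = S⁻¹·BᵀPA = [-1.4298 -0.4236; 0.0710 -0.2771]
A−BK = [-0.5693 -0.1798; -0.8561 -0.2611]
AᵀP(A−BK) = [5.7194 1.6945; 1.6945 0.5915]
P' = Q + AᵀP(A−BK) = [6.9694 3.1945; 3.1945 9.5915]
tr(P') = 16.5608

-1.4298 -0.4236 0.0710 -0.2771


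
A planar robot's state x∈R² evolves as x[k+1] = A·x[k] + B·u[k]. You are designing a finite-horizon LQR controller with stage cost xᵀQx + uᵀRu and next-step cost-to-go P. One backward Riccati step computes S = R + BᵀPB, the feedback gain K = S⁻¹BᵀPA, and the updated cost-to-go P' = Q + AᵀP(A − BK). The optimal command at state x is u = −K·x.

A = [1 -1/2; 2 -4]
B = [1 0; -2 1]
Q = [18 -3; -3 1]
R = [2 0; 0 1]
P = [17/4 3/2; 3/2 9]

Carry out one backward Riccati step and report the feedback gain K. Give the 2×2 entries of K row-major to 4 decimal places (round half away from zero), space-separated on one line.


0.0471 0.5249 2.0277 -2.8089

BᵀP = [1.2500 -16.5000; 1.5000 9.0000]
S = R + BᵀPB = [2 0; 0 1] + [34.2500 -16.5000; -16.5000 9.0000] = [36.2500 -16.5000; -16.5000 10.0000]
BᵀPA = [-31.7500 65.3750; 19.5000 -36.7500]
K = S⁻¹·BᵀPA = [0.0471 0.5249; 2.0277 -2.8089]
A−BK = [0.9529 -1.0249; 0.0665 -0.1413]
AᵀP(A−BK) = [8.2050 -10.1856; -10.1856 13.5194]
P' = Q + AᵀP(A−BK) = [26.2050 -13.1856; -13.1856 14.5194]
tr(P') = 40.7244


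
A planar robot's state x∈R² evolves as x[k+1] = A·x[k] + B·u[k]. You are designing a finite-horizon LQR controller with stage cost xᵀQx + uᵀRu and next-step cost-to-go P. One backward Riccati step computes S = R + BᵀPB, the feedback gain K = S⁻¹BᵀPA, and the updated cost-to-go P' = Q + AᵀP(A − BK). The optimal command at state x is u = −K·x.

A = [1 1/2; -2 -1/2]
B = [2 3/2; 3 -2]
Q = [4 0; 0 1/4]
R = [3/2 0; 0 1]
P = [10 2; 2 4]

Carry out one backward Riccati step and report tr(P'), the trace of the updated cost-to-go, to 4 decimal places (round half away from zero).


BᵀP = [26.0000 16.0000; 11.0000 -5.0000]
S = R + BᵀPB = [3/2 0; 0 1] + [100.0000 7.0000; 7.0000 26.5000] = [101.5000 7.0000; 7.0000 27.5000]
BᵀPA = [-6.0000 5.0000; 21.0000 8.0000]
K = S⁻¹·BᵀPA = [-0.1138 0.0297; 0.7926 0.2833]
A−BK = [0.0387 0.0155; -0.0735 -0.0225]
AᵀP(A−BK) = [0.6728 0.2281; 0.2281 0.0846]
P' = Q + AᵀP(A−BK) = [4.6728 0.2281; 0.2281 0.3346]
tr(P') = 5.0075

5.0075


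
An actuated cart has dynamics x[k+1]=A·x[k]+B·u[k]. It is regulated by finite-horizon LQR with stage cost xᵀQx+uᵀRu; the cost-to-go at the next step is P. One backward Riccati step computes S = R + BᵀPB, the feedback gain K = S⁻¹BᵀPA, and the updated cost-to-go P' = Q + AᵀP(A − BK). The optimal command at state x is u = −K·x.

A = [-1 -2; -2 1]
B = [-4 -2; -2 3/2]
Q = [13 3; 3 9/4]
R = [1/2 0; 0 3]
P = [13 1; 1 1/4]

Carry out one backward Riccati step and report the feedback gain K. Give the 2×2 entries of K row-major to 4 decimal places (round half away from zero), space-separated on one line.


BᵀP = [-54.0000 -4.5000; -24.5000 -1.6250]
S = R + BᵀPB = [1/2 0; 0 3] + [225.0000 101.2500; 101.2500 46.5625] = [225.5000 101.2500; 101.2500 49.5625]
BᵀPA = [63.0000 103.5000; 27.7500 47.3750]
K = S⁻¹·BᵀPA = [0.3382 0.3601; -0.1310 0.2203]
A−BK = [0.0908 -0.1191; -1.1272 1.3898]
AᵀP(A−BK) = [0.3288 -0.2974; -0.2974 0.5466]
P' = Q + AᵀP(A−BK) = [13.3288 2.7026; 2.7026 2.7966]
tr(P') = 16.1254

0.3382 0.3601 -0.1310 0.2203


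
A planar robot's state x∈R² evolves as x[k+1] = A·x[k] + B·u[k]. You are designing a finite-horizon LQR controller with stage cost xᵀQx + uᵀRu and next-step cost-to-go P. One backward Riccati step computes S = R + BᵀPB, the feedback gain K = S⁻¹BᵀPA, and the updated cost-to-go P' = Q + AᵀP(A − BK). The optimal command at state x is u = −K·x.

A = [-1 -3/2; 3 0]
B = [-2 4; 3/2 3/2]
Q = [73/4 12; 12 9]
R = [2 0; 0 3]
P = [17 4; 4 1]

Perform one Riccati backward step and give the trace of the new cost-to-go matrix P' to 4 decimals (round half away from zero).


28.0452

BᵀP = [-28.0000 -6.5000; 74.0000 17.5000]
S = R + BᵀPB = [2 0; 0 3] + [46.2500 -121.7500; -121.7500 322.2500] = [48.2500 -121.7500; -121.7500 325.2500]
BᵀPA = [8.5000 42.0000; -21.5000 -111.0000]
K = S⁻¹·BᵀPA = [0.1689 0.1681; -0.0029 -0.2784]
A−BK = [-0.6507 -0.0504; 2.7509 0.1655]
AᵀP(A−BK) = [0.5024 0.0866; 0.0866 0.2928]
P' = Q + AᵀP(A−BK) = [18.7524 12.0866; 12.0866 9.2928]
tr(P') = 28.0452


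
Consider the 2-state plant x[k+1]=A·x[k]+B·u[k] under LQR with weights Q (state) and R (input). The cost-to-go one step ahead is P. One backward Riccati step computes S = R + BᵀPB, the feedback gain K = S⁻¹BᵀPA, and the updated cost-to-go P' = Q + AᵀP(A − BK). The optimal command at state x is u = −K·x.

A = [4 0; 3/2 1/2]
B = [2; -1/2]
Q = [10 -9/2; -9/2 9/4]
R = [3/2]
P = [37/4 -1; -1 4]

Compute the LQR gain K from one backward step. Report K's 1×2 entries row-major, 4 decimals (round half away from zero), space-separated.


1.6867 -0.0482

BᵀP = [19.0000 -4.0000]
S = R + BᵀPB = [3/2] + [40.0000] = [41.5000]
BᵀPA = [70.0000 -2.0000]
K = S⁻¹·BᵀPA = [1.6867 -0.0482]
A−BK = [0.6265 0.0964; 2.3434 0.4759]
AᵀP(A−BK) = [26.9277 4.3735; 4.3735 0.9036]
P' = Q + AᵀP(A−BK) = [36.9277 -0.1265; -0.1265 3.1536]
tr(P') = 40.0813


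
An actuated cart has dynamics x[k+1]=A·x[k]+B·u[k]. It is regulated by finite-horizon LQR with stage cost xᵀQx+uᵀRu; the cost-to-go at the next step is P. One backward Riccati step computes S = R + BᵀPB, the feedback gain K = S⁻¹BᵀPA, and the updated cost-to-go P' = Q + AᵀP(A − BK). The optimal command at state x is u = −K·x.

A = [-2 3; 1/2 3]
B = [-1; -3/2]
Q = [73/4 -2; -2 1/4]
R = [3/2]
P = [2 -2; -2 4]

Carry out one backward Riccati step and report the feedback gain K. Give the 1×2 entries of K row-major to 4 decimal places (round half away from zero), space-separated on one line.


BᵀP = [1.0000 -4.0000]
S = R + BᵀPB = [3/2] + [5.0000] = [6.5000]
BᵀPA = [-4.0000 -9.0000]
K = S⁻¹·BᵀPA = [-0.6154 -1.3846]
A−BK = [-2.6154 1.6154; -0.4231 0.9231]
AᵀP(A−BK) = [10.5385 -2.5385; -2.5385 5.5385]
P' = Q + AᵀP(A−BK) = [28.7885 -4.5385; -4.5385 5.7885]
tr(P') = 34.5769

-0.6154 -1.3846


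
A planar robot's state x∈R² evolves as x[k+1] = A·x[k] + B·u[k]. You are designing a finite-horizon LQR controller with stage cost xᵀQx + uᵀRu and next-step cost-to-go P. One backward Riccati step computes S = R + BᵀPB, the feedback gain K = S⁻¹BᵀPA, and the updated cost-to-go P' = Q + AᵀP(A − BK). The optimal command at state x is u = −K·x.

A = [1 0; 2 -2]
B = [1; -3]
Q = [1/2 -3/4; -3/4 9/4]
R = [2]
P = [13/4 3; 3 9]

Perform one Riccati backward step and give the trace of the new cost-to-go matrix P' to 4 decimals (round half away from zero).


BᵀP = [-5.7500 -24.0000]
S = R + BᵀPB = [2] + [66.2500] = [68.2500]
BᵀPA = [-53.7500 48.0000]
K = S⁻¹·BᵀPA = [-0.7875 0.7033]
A−BK = [1.7875 -0.7033; -0.3626 0.1099]
AᵀP(A−BK) = [8.9194 -4.1978; -4.1978 2.2418]
P' = Q + AᵀP(A−BK) = [9.4194 -4.9478; -4.9478 4.4918]
tr(P') = 13.9112

13.9112


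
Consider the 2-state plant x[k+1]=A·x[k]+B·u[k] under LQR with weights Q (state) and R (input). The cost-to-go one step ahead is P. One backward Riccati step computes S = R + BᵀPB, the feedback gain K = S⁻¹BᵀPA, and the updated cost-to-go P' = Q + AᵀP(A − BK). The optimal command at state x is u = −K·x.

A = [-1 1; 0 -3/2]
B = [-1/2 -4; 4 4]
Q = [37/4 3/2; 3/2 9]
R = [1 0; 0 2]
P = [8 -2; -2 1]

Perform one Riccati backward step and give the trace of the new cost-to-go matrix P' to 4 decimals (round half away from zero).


BᵀP = [-12.0000 5.0000; -40.0000 12.0000]
S = R + BᵀPB = [1 0; 0 2] + [26.0000 68.0000; 68.0000 208.0000] = [27.0000 68.0000; 68.0000 210.0000]
BᵀPA = [12.0000 -19.5000; 40.0000 -58.0000]
K = S⁻¹·BᵀPA = [-0.1912 -0.1444; 0.2524 -0.2294]
A−BK = [-0.0860 0.0100; -0.2447 -0.0048]
AᵀP(A−BK) = [0.1989 -0.0899; -0.0899 0.1272]
P' = Q + AᵀP(A−BK) = [9.4489 1.4101; 1.4101 9.1272]
tr(P') = 18.5760

18.5760


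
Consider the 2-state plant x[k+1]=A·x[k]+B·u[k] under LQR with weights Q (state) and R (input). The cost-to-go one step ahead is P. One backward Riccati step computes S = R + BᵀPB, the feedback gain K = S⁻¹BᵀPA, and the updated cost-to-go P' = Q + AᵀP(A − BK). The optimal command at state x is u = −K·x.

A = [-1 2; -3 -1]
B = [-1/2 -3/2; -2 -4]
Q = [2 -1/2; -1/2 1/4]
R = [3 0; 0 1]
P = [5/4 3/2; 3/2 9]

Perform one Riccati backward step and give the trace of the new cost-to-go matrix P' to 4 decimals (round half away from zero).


BᵀP = [-3.6250 -18.7500; -7.8750 -38.2500]
S = R + BᵀPB = [3 0; 0 1] + [39.3125 80.4375; 80.4375 164.8125] = [42.3125 80.4375; 80.4375 165.8125]
BᵀPA = [59.8750 11.5000; 122.6250 22.5000]
K = S⁻¹·BᵀPA = [0.1180 0.1777; 0.6823 0.0495]
A−BK = [0.0825 2.1631; -0.0348 -0.4466]
AᵀP(A−BK) = [0.5181 0.2913; 0.2913 4.8429]
P' = Q + AᵀP(A−BK) = [2.5181 -0.2087; -0.2087 5.0929]
tr(P') = 7.6110

7.6110


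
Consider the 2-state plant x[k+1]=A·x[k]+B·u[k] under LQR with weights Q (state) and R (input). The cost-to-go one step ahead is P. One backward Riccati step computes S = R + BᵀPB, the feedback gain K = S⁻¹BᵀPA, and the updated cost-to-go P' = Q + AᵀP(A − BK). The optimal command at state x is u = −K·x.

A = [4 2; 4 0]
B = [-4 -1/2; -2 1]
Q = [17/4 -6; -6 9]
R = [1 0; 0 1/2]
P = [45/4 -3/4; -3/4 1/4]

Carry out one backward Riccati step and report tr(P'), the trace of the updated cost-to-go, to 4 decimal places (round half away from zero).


BᵀP = [-43.5000 2.5000; -6.3750 0.6250]
S = R + BᵀPB = [1 0; 0 1/2] + [169.0000 24.2500; 24.2500 3.8125] = [170.0000 24.2500; 24.2500 4.3125]
BᵀPA = [-164.0000 -87.0000; -23.0000 -12.7500]
K = S⁻¹·BᵀPA = [-1.0306 -0.4550; 0.4619 -0.3981]
A−BK = [0.1086 -0.0190; 1.4769 -0.5118]
AᵀP(A−BK) = [1.6062 0.2275; 0.2275 0.3412]
P' = Q + AᵀP(A−BK) = [5.8562 -5.7725; -5.7725 9.3412]
tr(P') = 15.1974

15.1974


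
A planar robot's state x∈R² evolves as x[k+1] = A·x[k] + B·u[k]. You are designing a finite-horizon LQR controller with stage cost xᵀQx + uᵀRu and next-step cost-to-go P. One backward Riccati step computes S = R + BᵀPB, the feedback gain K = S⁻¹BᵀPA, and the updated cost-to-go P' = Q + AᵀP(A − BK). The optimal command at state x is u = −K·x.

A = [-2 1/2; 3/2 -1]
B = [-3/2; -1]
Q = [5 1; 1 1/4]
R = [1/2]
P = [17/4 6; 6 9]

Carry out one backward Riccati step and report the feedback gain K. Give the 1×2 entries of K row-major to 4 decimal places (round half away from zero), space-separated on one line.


BᵀP = [-12.3750 -18.0000]
S = R + BᵀPB = [1/2] + [36.5625] = [37.0625]
BᵀPA = [-2.2500 11.8125]
K = S⁻¹·BᵀPA = [-0.0607 0.3187]
A−BK = [-2.0911 0.9781; 1.4393 -0.6813]
AᵀP(A−BK) = [1.1134 -0.5329; -0.5329 0.2976]
P' = Q + AᵀP(A−BK) = [6.1134 0.4671; 0.4671 0.5476]
tr(P') = 6.6610

-0.0607 0.3187


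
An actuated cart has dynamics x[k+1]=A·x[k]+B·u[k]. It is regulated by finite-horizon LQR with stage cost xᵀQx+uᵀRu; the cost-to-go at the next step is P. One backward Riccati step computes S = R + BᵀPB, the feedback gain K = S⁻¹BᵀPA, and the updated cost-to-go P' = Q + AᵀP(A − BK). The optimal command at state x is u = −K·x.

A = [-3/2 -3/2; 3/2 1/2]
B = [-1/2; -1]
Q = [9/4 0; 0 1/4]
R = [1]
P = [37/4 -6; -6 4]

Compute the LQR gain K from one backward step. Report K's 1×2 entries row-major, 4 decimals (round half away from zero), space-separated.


-2.7143 -1.9524

BᵀP = [1.3750 -1.0000]
S = R + BᵀPB = [1] + [0.3125] = [1.3125]
BᵀPA = [-3.5625 -2.5625]
K = S⁻¹·BᵀPA = [-2.7143 -1.9524]
A−BK = [-2.8571 -2.4762; -1.2143 -1.4524]
AᵀP(A−BK) = [47.1429 34.8571; 34.8571 25.8095]
P' = Q + AᵀP(A−BK) = [49.3929 34.8571; 34.8571 26.0595]
tr(P') = 75.4524


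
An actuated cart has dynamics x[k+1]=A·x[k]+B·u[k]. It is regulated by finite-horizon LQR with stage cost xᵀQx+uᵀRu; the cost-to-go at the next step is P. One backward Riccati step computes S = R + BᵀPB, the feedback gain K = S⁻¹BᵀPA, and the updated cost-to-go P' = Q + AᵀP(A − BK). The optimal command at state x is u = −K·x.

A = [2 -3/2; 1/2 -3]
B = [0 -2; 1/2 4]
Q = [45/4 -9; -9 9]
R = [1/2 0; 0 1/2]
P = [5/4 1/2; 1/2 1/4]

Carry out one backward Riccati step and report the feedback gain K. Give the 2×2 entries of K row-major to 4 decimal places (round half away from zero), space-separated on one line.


1.0000 -1.3333 -0.6667 0.5000

BᵀP = [0.2500 0.1250; -0.5000 0.0000]
S = R + BᵀPB = [1/2 0; 0 1/2] + [0.0625 0.0000; 0.0000 1.0000] = [0.5625 0.0000; 0.0000 1.5000]
BᵀPA = [0.5625 -0.7500; -1.0000 0.7500]
K = S⁻¹·BᵀPA = [1.0000 -1.3333; -0.6667 0.5000]
A−BK = [0.6667 -0.5000; 2.6667 -4.3333]
AᵀP(A−BK) = [4.8333 -6.2500; -6.2500 8.1875]
P' = Q + AᵀP(A−BK) = [16.0833 -15.2500; -15.2500 17.1875]
tr(P') = 33.2708


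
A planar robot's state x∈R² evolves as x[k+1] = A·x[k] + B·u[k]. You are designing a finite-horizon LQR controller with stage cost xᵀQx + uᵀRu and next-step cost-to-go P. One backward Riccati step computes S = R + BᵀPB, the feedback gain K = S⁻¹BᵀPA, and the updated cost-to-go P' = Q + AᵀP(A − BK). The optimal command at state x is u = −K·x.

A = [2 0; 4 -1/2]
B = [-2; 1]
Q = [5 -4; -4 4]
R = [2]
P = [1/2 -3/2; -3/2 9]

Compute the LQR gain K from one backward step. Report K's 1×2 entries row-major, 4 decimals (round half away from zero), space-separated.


2.2632 -0.3158

BᵀP = [-2.5000 12.0000]
S = R + BᵀPB = [2] + [17.0000] = [19.0000]
BᵀPA = [43.0000 -6.0000]
K = S⁻¹·BᵀPA = [2.2632 -0.3158]
A−BK = [6.5263 -0.6316; 1.7368 -0.1842]
AᵀP(A−BK) = [24.6842 -2.9211; -2.9211 0.3553]
P' = Q + AᵀP(A−BK) = [29.6842 -6.9211; -6.9211 4.3553]
tr(P') = 34.0395


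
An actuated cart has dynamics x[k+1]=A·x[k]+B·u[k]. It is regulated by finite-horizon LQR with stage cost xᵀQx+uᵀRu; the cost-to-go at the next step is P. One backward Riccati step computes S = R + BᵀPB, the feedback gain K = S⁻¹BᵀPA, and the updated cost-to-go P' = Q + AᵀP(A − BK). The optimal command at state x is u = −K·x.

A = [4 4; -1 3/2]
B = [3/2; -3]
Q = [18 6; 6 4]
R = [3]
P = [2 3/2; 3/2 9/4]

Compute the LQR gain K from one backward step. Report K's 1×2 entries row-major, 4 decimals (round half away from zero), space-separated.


-0.1053 -0.8947

BᵀP = [-1.5000 -4.5000]
S = R + BᵀPB = [3] + [11.2500] = [14.2500]
BᵀPA = [-1.5000 -12.7500]
K = S⁻¹·BᵀPA = [-0.1053 -0.8947]
A−BK = [4.1579 5.3421; -1.3158 -1.1842]
AᵀP(A−BK) = [22.0921 30.2829; 30.2829 43.6546]
P' = Q + AᵀP(A−BK) = [40.0921 36.2829; 36.2829 47.6546]
tr(P') = 87.7467


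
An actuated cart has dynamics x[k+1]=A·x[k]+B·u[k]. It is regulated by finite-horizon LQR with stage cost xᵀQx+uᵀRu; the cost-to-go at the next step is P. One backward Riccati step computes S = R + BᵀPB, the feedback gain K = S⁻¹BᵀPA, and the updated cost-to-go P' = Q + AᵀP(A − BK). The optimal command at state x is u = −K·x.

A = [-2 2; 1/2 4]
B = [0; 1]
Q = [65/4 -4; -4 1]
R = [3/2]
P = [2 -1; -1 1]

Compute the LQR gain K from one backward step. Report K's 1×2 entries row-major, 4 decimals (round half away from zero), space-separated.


1.0000 0.8000

BᵀP = [-1.0000 1.0000]
S = R + BᵀPB = [3/2] + [1.0000] = [2.5000]
BᵀPA = [2.5000 2.0000]
K = S⁻¹·BᵀPA = [1.0000 0.8000]
A−BK = [-2.0000 2.0000; -0.5000 3.2000]
AᵀP(A−BK) = [7.7500 -1.0000; -1.0000 6.4000]
P' = Q + AᵀP(A−BK) = [24.0000 -5.0000; -5.0000 7.4000]
tr(P') = 31.4000


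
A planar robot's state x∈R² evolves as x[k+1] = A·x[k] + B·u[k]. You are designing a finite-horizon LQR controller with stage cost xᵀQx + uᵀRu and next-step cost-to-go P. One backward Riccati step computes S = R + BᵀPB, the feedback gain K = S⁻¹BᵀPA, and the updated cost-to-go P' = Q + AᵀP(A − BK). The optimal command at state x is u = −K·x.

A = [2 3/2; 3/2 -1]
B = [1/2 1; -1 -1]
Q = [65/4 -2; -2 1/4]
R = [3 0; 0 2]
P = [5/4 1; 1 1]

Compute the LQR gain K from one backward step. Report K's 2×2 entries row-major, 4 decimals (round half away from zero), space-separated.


-0.4622 -0.0252 0.2479 0.1681

BᵀP = [-0.3750 -0.5000; 0.2500 0.0000]
S = R + BᵀPB = [3 0; 0 2] + [0.3125 0.1250; 0.1250 0.2500] = [3.3125 0.1250; 0.1250 2.2500]
BᵀPA = [-1.5000 -0.0625; 0.5000 0.3750]
K = S⁻¹·BᵀPA = [-0.4622 -0.0252; 0.2479 0.1681]
A−BK = [1.9832 1.3445; 1.2857 -0.8571]
AᵀP(A−BK) = [12.4328 2.3782; 2.3782 0.7479]
P' = Q + AᵀP(A−BK) = [28.6828 0.3782; 0.3782 0.9979]
tr(P') = 29.6807


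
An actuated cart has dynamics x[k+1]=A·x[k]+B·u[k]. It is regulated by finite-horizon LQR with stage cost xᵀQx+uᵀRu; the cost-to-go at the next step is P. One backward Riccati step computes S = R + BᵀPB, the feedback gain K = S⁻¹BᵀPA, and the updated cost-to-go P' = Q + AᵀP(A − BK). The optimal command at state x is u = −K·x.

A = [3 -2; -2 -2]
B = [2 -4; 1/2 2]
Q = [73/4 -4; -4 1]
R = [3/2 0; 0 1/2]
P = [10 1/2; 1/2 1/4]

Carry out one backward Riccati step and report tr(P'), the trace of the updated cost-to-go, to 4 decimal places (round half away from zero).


BᵀP = [20.2500 1.1250; -39.0000 -1.5000]
S = R + BᵀPB = [3/2 0; 0 1/2] + [41.0625 -78.7500; -78.7500 153.0000] = [42.5625 -78.7500; -78.7500 153.5000]
BᵀPA = [58.5000 -42.7500; -114.0000 81.0000]
K = S⁻¹·BᵀPA = [0.0068 -0.5527; -0.7392 0.2441]
A−BK = [0.0297 0.0819; -0.5250 -2.2119]
AᵀP(A−BK) = [0.3354 0.1645; 0.1645 1.5971]
P' = Q + AᵀP(A−BK) = [18.5854 -3.8355; -3.8355 2.5971]
tr(P') = 21.1825

21.1825


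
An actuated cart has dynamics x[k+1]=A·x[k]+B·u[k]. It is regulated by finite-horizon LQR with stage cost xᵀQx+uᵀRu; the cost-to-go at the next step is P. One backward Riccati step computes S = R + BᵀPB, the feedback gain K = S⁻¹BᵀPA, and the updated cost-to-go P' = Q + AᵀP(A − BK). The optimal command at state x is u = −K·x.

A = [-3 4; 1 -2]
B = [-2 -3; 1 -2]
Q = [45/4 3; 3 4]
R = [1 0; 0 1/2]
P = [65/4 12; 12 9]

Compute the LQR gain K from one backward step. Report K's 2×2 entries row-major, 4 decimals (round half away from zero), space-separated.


0.3667 -0.5478 0.4000 -0.4067

BᵀP = [-20.5000 -15.0000; -72.7500 -54.0000]
S = R + BᵀPB = [1 0; 0 1/2] + [26.0000 91.5000; 91.5000 326.2500] = [27.0000 91.5000; 91.5000 326.7500]
BᵀPA = [46.5000 -52.0000; 164.2500 -183.0000]
K = S⁻¹·BᵀPA = [0.3667 -0.5478; 0.4000 -0.4067]
A−BK = [-1.0667 1.6844; 1.4333 -2.2656]
AᵀP(A−BK) = [0.5000 -0.7333; -0.7333 1.0956]
P' = Q + AᵀP(A−BK) = [11.7500 2.2667; 2.2667 5.0956]
tr(P') = 16.8456


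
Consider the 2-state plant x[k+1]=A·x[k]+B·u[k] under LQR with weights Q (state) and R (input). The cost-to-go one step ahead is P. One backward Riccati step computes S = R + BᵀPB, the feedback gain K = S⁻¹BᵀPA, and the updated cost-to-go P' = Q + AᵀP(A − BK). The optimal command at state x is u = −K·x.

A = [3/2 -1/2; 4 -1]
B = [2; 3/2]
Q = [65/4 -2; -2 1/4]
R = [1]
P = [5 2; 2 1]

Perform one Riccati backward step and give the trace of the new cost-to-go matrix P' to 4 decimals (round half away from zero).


19.0567

BᵀP = [13.0000 5.5000]
S = R + BᵀPB = [1] + [34.2500] = [35.2500]
BᵀPA = [41.5000 -12.0000]
K = S⁻¹·BᵀPA = [1.1773 -0.3404]
A−BK = [-0.8546 0.1809; 2.2340 -0.4894]
AᵀP(A−BK) = [2.3918 -0.6223; -0.6223 0.1649]
P' = Q + AᵀP(A−BK) = [18.6418 -2.6223; -2.6223 0.4149]
tr(P') = 19.0567


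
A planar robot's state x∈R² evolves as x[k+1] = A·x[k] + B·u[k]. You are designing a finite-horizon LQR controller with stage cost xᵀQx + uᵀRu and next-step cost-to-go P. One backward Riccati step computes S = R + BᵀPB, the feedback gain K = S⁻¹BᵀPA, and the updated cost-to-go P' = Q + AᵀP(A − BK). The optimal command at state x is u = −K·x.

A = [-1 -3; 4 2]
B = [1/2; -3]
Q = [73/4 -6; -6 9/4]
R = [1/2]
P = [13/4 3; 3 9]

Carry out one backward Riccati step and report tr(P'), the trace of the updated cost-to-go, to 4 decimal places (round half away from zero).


39.4940

BᵀP = [-7.3750 -25.5000]
S = R + BᵀPB = [1/2] + [72.8125] = [73.3125]
BᵀPA = [-94.6250 -28.8750]
K = S⁻¹·BᵀPA = [-1.2907 -0.3939]
A−BK = [-0.3546 -2.8031; 0.1279 0.8184]
AᵀP(A−BK) = [1.1168 2.4808; 2.4808 17.8772]
P' = Q + AᵀP(A−BK) = [19.3668 -3.5192; -3.5192 20.1272]
tr(P') = 39.4940


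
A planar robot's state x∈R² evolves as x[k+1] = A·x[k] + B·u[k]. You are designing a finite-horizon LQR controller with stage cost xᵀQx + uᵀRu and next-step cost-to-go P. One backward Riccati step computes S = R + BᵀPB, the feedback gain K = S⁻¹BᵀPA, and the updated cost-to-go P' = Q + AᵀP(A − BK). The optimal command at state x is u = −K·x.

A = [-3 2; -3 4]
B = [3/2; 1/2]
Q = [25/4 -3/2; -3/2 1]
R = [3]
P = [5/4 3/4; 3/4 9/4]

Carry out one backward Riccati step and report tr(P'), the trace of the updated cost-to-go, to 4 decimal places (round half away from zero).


BᵀP = [2.2500 2.2500]
S = R + BᵀPB = [3] + [4.5000] = [7.5000]
BᵀPA = [-13.5000 13.5000]
K = S⁻¹·BᵀPA = [-1.8000 1.8000]
A−BK = [-0.3000 -0.7000; -2.1000 3.1000]
AᵀP(A−BK) = [20.7000 -23.7000; -23.7000 28.7000]
P' = Q + AᵀP(A−BK) = [26.9500 -25.2000; -25.2000 29.7000]
tr(P') = 56.6500

56.6500


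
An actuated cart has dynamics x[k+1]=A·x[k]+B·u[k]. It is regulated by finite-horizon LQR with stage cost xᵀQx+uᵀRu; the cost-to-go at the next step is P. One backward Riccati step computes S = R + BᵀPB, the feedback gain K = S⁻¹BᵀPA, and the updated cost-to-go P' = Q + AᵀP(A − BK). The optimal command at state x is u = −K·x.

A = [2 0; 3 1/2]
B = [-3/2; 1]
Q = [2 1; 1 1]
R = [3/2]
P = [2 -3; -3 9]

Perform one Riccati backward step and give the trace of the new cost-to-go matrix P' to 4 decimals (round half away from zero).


22.5078

BᵀP = [-6.0000 13.5000]
S = R + BᵀPB = [3/2] + [22.5000] = [24.0000]
BᵀPA = [28.5000 6.7500]
K = S⁻¹·BᵀPA = [1.1875 0.2813]
A−BK = [3.7813 0.4219; 1.8125 0.2188]
AᵀP(A−BK) = [19.1563 2.4844; 2.4844 0.3516]
P' = Q + AᵀP(A−BK) = [21.1563 3.4844; 3.4844 1.3516]
tr(P') = 22.5078


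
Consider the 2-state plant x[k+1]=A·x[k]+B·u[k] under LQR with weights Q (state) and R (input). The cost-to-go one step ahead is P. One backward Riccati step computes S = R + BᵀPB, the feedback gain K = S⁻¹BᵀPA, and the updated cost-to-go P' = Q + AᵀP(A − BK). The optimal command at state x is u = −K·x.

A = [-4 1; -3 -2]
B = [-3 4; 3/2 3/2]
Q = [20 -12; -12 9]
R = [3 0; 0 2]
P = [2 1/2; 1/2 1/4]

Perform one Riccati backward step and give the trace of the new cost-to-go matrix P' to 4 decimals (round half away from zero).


31.8235

BᵀP = [-5.2500 -1.1250; 8.7500 2.3750]
S = R + BᵀPB = [3 0; 0 2] + [14.0625 -22.6875; -22.6875 38.5625] = [17.0625 -22.6875; -22.6875 40.5625]
BᵀPA = [24.3750 -3.0000; -42.1250 4.0000]
K = S⁻¹·BᵀPA = [0.1860 -0.1744; -0.9345 0.0011]
A−BK = [0.2960 0.4725; -1.8774 -1.7400]
AᵀP(A−BK) = [2.3510 0.2960; 0.2960 0.4725]
P' = Q + AᵀP(A−BK) = [22.3510 -11.7040; -11.7040 9.4725]
tr(P') = 31.8235


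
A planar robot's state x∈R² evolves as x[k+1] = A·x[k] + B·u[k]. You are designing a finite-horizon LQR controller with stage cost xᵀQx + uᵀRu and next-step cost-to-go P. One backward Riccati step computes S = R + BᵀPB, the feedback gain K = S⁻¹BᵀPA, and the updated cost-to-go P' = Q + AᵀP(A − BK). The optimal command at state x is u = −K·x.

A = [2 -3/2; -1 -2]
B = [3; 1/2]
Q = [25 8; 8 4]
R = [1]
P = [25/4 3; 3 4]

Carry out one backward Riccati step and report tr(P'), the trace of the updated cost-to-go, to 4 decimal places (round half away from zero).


BᵀP = [20.2500 11.0000]
S = R + BᵀPB = [1] + [66.2500] = [67.2500]
BᵀPA = [29.5000 -52.3750]
K = S⁻¹·BᵀPA = [0.4387 -0.7788]
A−BK = [0.6840 0.8364; -1.2193 -1.6106]
AᵀP(A−BK) = [4.0595 4.7249; 4.7249 7.2723]
P' = Q + AᵀP(A−BK) = [29.0595 12.7249; 12.7249 11.2723]
tr(P') = 40.3318

40.3318


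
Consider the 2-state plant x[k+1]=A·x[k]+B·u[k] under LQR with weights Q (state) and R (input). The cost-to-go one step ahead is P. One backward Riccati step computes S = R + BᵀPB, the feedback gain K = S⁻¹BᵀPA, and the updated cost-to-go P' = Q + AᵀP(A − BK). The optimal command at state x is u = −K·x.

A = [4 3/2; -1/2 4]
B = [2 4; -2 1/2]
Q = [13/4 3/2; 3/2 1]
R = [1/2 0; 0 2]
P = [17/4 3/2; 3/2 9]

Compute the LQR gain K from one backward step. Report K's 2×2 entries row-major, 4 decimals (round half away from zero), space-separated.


BᵀP = [5.5000 -15.0000; 17.7500 10.5000]
S = R + BᵀPB = [1/2 0; 0 2] + [41.0000 14.5000; 14.5000 76.2500] = [41.5000 14.5000; 14.5000 78.2500]
BᵀPA = [29.5000 -51.7500; 65.7500 68.6250]
K = S⁻¹·BᵀPA = [0.4461 -1.6609; 0.7576 1.1848]
A−BK = [0.0774 0.0828; 0.0135 0.0857]
AᵀP(A−BK) = [1.2776 1.4739; 1.4739 4.3033]
P' = Q + AᵀP(A−BK) = [4.5276 2.9739; 2.9739 5.3033]
tr(P') = 9.8309

0.4461 -1.6609 0.7576 1.1848


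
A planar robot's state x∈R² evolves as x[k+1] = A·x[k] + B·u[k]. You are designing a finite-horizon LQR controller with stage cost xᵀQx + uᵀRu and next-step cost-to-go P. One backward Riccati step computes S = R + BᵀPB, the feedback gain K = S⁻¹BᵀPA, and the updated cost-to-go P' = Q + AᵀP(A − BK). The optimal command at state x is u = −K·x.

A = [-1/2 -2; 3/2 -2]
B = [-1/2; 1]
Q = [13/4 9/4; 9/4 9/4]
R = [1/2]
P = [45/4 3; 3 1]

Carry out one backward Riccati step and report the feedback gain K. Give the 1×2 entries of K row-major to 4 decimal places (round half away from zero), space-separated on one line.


0.4286 4.7619

BᵀP = [-2.6250 -0.5000]
S = R + BᵀPB = [1/2] + [0.8125] = [1.3125]
BᵀPA = [0.5625 6.2500]
K = S⁻¹·BᵀPA = [0.4286 4.7619]
A−BK = [-0.2857 0.3810; 1.0714 -6.7619]
AᵀP(A−BK) = [0.3214 -0.4286; -0.4286 43.2381]
P' = Q + AᵀP(A−BK) = [3.5714 1.8214; 1.8214 45.4881]
tr(P') = 49.0595


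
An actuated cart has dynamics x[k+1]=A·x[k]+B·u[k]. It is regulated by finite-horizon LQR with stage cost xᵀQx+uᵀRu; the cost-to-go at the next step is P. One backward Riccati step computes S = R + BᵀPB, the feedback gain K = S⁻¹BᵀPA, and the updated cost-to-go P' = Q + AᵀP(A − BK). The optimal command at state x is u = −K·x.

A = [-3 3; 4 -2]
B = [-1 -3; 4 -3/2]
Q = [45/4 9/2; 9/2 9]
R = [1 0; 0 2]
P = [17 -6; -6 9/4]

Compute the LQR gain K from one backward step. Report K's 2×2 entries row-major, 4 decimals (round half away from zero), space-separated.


1.2076 -0.8702 0.5953 -0.6392

BᵀP = [-41.0000 15.0000; -42.0000 14.6250]
S = R + BᵀPB = [1 0; 0 2] + [101.0000 100.5000; 100.5000 104.0625] = [102.0000 100.5000; 100.5000 106.0625]
BᵀPA = [183.0000 -153.0000; 184.5000 -155.2500]
K = S⁻¹·BᵀPA = [1.2076 -0.8702; 0.5953 -0.6392]
A−BK = [-0.0065 0.2123; 0.0627 0.5222]
AᵀP(A−BK) = [2.1815 -1.8211; -1.8211 1.6238]
P' = Q + AᵀP(A−BK) = [13.4315 2.6789; 2.6789 10.6238]
tr(P') = 24.0552


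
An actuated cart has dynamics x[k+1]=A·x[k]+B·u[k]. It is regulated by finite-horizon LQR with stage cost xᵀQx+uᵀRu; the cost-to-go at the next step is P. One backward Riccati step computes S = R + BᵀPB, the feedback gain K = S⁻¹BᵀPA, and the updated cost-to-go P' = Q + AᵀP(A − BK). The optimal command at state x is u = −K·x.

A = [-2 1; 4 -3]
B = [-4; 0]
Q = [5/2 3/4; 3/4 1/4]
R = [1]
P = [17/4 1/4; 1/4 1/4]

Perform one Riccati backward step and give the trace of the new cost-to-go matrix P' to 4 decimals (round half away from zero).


BᵀP = [-17.0000 -1.0000]
S = R + BᵀPB = [1] + [68.0000] = [69.0000]
BᵀPA = [30.0000 -14.0000]
K = S⁻¹·BᵀPA = [0.4348 -0.2029]
A−BK = [-0.2609 0.1884; 4.0000 -3.0000]
AᵀP(A−BK) = [3.9565 -2.9130; -2.9130 2.1594]
P' = Q + AᵀP(A−BK) = [6.4565 -2.1630; -2.1630 2.4094]
tr(P') = 8.8659

8.8659


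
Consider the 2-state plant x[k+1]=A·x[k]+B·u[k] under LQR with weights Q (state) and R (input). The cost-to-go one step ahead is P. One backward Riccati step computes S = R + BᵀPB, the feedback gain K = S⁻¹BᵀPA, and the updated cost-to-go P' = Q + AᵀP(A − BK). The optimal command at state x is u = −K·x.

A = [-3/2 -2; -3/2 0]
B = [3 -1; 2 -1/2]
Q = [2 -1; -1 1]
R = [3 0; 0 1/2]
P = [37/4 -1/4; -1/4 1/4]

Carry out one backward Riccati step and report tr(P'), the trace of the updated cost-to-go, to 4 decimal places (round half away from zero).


BᵀP = [27.2500 -0.2500; -9.1250 0.1250]
S = R + BᵀPB = [3 0; 0 1/2] + [81.2500 -27.1250; -27.1250 9.0625] = [84.2500 -27.1250; -27.1250 9.5625]
BᵀPA = [-40.5000 -54.5000; 13.5000 18.2500]
K = S⁻¹·BᵀPA = [-0.3019 -0.3739; 0.5555 0.8479]
A−BK = [-0.0389 -0.0304; -0.6185 1.1717]
AᵀP(A−BK) = [0.5253 0.4106; 0.4106 1.1485]
P' = Q + AᵀP(A−BK) = [2.5253 -0.5894; -0.5894 2.1485]
tr(P') = 4.6737

4.6737


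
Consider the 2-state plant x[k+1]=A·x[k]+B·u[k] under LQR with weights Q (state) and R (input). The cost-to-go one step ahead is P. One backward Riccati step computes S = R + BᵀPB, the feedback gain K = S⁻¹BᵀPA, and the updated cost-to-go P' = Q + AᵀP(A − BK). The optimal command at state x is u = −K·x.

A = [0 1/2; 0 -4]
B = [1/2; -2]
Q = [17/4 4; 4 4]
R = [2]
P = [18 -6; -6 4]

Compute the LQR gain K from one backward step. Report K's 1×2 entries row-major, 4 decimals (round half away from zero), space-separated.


0.0000 1.5797

BᵀP = [21.0000 -11.0000]
S = R + BᵀPB = [2] + [32.5000] = [34.5000]
BᵀPA = [0.0000 54.5000]
K = S⁻¹·BᵀPA = [0.0000 1.5797]
A−BK = [0.0000 -0.2899; 0.0000 -0.8406]
AᵀP(A−BK) = [0.0000 0.0000; 0.0000 6.4058]
P' = Q + AᵀP(A−BK) = [4.2500 4.0000; 4.0000 10.4058]
tr(P') = 14.6558


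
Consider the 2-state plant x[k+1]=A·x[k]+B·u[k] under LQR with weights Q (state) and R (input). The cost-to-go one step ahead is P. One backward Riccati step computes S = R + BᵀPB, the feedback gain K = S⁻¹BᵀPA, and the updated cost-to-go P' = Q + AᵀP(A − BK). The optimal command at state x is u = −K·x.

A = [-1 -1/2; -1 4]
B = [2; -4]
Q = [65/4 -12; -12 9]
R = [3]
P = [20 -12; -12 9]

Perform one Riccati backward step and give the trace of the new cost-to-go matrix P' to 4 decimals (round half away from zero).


BᵀP = [88.0000 -60.0000]
S = R + BᵀPB = [3] + [416.0000] = [419.0000]
BᵀPA = [-28.0000 -284.0000]
K = S⁻¹·BᵀPA = [-0.0668 -0.6778]
A−BK = [-0.8663 0.8556; -1.2673 1.2888]
AᵀP(A−BK) = [3.1289 -2.9785; -2.9785 4.5036]
P' = Q + AᵀP(A−BK) = [19.3789 -14.9785; -14.9785 13.5036]
tr(P') = 32.8825

32.8825


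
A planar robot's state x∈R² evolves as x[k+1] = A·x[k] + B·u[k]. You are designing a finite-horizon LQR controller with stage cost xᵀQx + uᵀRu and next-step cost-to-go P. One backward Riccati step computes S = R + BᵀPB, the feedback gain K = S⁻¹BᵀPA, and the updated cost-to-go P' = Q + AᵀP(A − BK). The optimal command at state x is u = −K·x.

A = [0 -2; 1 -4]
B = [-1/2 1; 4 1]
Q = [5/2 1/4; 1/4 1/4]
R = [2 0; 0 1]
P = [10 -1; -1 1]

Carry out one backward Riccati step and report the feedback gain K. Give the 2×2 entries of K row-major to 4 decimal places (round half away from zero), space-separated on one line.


0.2002 -0.3604 0.0901 -1.9622

BᵀP = [-9.0000 4.5000; 9.0000 0.0000]
S = R + BᵀPB = [2 0; 0 1] + [22.5000 -4.5000; -4.5000 9.0000] = [24.5000 -4.5000; -4.5000 10.0000]
BᵀPA = [4.5000 0.0000; 0.0000 -18.0000]
K = S⁻¹·BᵀPA = [0.2002 -0.3604; 0.0901 -1.9622]
A−BK = [0.0100 -0.2180; 0.1090 -0.5962]
AᵀP(A−BK) = [0.0990 -0.3782; -0.3782 4.6808]
P' = Q + AᵀP(A−BK) = [2.5990 -0.1282; -0.1282 4.9308]
tr(P') = 7.5298


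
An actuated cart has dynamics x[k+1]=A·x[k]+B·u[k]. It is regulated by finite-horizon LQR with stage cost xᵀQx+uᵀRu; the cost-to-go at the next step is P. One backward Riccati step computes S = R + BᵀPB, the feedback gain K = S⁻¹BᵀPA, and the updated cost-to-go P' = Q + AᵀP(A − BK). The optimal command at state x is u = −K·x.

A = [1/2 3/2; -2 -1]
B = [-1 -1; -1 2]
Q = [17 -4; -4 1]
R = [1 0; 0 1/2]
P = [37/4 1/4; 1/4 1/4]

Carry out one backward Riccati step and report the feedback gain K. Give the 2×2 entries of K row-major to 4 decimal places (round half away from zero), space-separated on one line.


0.1393 -0.5821 -0.6214 -0.8643

BᵀP = [-9.5000 -0.5000; -8.7500 0.2500]
S = R + BᵀPB = [1 0; 0 1/2] + [10.0000 8.5000; 8.5000 9.2500] = [11.0000 8.5000; 8.5000 9.7500]
BᵀPA = [-3.7500 -13.7500; -4.8750 -13.3750]
K = S⁻¹·BᵀPA = [0.1393 -0.5821; -0.6214 -0.8643]
A−BK = [0.0179 0.0536; -0.6179 0.1464]
AᵀP(A−BK) = [0.3054 0.1661; 0.1661 0.7482]
P' = Q + AᵀP(A−BK) = [17.3054 -3.8339; -3.8339 1.7482]
tr(P') = 19.0536


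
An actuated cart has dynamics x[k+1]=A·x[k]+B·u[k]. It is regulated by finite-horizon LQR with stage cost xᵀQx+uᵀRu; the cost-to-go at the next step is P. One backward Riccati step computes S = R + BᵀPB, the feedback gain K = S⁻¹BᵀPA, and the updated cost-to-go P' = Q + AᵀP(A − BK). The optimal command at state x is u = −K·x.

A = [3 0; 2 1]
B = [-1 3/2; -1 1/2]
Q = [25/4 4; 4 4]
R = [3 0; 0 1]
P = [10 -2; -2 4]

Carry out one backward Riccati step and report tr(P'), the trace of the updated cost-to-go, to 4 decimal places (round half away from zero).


17.6346

BᵀP = [-8.0000 -2.0000; 14.0000 -1.0000]
S = R + BᵀPB = [3 0; 0 1] + [10.0000 -13.0000; -13.0000 20.5000] = [13.0000 -13.0000; -13.0000 21.5000]
BᵀPA = [-28.0000 -2.0000; 40.0000 -1.0000]
K = S⁻¹·BᵀPA = [-0.7421 -0.5068; 1.4118 -0.3529]
A−BK = [0.1403 0.0226; 0.5520 0.6697]
AᵀP(A−BK) = [4.7511 1.9276; 1.9276 2.6335]
P' = Q + AᵀP(A−BK) = [11.0011 5.9276; 5.9276 6.6335]
tr(P') = 17.6346
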